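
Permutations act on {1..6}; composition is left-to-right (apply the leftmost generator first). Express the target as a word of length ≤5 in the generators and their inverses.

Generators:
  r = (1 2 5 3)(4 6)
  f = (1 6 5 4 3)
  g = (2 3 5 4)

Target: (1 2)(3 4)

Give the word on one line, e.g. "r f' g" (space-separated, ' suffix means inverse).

  after r: (1 2 5 3)(4 6)
  after f: (1 2 4 5)(3 6)
  after f: (1 2 3 5 6)
  after f: (1 2)(3 4)

r f f f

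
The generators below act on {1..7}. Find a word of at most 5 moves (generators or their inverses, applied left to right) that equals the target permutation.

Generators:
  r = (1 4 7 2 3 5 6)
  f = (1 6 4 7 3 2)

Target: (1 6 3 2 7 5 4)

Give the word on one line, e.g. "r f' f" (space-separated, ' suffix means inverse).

  after f: (1 6 4 7 3 2)
  after r: (2 4)(5 6 7)
  after f: (1 6 3 2 7 5 4)

f r f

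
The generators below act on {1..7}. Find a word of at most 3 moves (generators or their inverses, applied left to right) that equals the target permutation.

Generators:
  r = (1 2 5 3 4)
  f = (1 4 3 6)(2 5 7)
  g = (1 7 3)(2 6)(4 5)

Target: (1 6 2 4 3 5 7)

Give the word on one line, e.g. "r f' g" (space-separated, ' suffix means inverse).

r g'

  after r: (1 2 5 3 4)
  after g': (1 6 2 4 3 5 7)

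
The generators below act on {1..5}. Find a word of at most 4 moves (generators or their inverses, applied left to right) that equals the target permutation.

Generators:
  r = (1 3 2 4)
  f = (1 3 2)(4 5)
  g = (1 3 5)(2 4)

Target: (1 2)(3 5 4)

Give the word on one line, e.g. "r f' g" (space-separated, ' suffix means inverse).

  after g': (1 5 3)(2 4)
  after f: (1 4)(2 5)
  after g: (1 2)(3 5 4)

g' f g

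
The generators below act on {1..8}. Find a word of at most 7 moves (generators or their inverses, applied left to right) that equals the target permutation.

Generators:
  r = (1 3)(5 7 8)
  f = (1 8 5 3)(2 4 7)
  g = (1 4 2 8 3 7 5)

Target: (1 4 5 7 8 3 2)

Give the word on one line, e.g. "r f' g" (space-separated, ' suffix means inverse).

  after r: (1 3)(5 7 8)
  after g: (1 7 3 4 2 8)
  after f': (1 4 7 5 8 3 2)
  after r: (1 4 8)(2 3)
  after r: (1 4 5 7 8 3 2)

r g f' r r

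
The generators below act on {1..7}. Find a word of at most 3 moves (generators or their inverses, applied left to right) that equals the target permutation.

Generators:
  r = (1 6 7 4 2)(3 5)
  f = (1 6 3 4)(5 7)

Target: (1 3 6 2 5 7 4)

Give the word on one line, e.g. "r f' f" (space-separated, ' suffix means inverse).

  after r': (1 2 4 7 6)(3 5)
  after r': (1 4 6 2 7)
  after f': (1 3 6 2 5 7 4)

r' r' f'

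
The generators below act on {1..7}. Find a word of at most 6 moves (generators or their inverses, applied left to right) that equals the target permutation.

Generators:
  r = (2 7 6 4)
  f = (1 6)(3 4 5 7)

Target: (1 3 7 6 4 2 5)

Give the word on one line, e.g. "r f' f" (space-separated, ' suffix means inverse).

f r f' r

  after f: (1 6)(3 4 5 7)
  after r: (1 4 5 6)(2 7 3)
  after f': (1 3 2 5)
  after r: (1 3 7 6 4 2 5)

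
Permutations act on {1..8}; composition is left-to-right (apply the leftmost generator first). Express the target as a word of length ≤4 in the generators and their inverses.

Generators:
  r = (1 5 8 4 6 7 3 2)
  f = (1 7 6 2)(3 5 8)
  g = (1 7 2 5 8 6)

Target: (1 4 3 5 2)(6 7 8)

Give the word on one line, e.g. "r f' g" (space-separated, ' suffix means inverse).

r' g r r

  after r': (1 2 3 7 6 4 8 5)
  after g: (1 5 7)(2 3)(4 6)
  after r: (1 8 4 7 5 3)
  after r: (1 4 3 5 2)(6 7 8)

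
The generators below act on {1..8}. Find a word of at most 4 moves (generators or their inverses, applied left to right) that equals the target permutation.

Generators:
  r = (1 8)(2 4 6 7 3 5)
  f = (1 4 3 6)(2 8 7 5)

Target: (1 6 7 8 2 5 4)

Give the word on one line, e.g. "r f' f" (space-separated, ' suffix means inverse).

  after r': (1 8)(2 5 3 7 6 4)
  after f: (1 7)(3 5 6)(4 8)
  after r': (1 6 7 8 2 5 4)

r' f r'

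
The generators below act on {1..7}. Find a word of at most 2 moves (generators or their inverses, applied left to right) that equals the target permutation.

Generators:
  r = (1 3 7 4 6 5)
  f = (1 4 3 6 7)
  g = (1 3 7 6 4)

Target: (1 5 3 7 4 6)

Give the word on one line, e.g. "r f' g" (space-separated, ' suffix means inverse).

r' f'

  after r': (1 5 6 4 7 3)
  after f': (1 5 3 7 4 6)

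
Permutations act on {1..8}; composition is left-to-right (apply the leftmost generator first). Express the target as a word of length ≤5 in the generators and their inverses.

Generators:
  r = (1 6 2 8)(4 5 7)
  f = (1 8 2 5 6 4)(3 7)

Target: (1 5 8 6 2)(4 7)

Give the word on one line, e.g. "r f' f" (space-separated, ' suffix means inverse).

  after r': (1 8 2 6)(4 7 5)
  after f: (1 2 4 3 7 6 8 5)
  after f: (1 5 8 6 2)(4 7)

r' f f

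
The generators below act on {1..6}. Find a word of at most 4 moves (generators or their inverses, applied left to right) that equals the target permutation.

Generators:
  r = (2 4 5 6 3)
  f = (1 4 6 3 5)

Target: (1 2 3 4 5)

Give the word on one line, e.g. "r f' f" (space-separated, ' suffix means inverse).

  after f: (1 4 6 3 5)
  after r': (1 2 3 4 5)

f r'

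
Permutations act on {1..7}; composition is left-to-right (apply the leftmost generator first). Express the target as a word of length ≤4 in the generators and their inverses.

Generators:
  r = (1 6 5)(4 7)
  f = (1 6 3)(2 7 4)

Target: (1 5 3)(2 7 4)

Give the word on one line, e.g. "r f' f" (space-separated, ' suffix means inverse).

  after r: (1 6 5)(4 7)
  after r: (1 5 6)
  after f: (1 5 3)(2 7 4)

r r f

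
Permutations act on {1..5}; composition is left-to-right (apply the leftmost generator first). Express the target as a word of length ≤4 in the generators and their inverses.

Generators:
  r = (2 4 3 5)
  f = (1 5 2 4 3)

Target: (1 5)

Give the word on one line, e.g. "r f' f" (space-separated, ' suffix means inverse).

  after f': (1 3 4 2 5)
  after r: (1 5)

f' r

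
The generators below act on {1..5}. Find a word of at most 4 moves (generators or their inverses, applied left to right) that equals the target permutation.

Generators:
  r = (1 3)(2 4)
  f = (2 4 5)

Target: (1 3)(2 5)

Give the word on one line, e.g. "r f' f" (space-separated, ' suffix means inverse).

r' f

  after r': (1 3)(2 4)
  after f: (1 3)(2 5)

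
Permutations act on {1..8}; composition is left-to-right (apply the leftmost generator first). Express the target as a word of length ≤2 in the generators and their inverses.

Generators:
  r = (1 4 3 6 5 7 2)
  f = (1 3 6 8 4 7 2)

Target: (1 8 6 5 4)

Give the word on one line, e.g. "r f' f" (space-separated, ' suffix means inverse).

r f'

  after r: (1 4 3 6 5 7 2)
  after f': (1 8 6 5 4)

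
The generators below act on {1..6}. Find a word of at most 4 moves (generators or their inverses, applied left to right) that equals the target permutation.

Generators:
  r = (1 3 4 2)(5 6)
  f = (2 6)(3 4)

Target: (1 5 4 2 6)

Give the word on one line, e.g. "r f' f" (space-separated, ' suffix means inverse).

f' r' f' r'

  after f': (2 6)(3 4)
  after r': (1 2 5 6 4)
  after f': (1 6 3 4)(2 5)
  after r': (1 5 4 2 6)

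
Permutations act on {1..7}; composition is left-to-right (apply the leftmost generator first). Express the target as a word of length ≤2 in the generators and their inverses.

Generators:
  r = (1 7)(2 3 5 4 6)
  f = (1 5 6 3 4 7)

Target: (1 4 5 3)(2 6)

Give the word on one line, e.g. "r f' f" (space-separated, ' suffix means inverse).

  after r: (1 7)(2 3 5 4 6)
  after f': (1 4 5 3)(2 6)

r f'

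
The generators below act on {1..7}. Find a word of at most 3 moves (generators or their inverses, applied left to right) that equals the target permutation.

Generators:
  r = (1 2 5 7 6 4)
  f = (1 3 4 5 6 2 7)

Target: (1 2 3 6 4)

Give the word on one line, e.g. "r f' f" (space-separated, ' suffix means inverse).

r' f r'

  after r': (1 4 6 7 5 2)
  after f: (1 5 7 6)(2 3 4)
  after r': (1 2 3 6 4)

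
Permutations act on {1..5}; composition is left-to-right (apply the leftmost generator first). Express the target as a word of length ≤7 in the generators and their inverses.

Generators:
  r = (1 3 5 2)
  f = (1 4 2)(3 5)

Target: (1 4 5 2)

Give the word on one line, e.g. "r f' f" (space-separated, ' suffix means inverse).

  after r': (1 2 5 3)
  after f: (2 3 4)
  after f: (1 4)(2 5 3)
  after r': (1 4 2 3 5)
  after r': (1 4 5 2)

r' f f r' r'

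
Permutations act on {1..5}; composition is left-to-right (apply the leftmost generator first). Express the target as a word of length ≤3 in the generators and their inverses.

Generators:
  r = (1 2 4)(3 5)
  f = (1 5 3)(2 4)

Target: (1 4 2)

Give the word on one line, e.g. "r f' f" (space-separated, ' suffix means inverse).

  after r: (1 2 4)(3 5)
  after r: (1 4 2)

r r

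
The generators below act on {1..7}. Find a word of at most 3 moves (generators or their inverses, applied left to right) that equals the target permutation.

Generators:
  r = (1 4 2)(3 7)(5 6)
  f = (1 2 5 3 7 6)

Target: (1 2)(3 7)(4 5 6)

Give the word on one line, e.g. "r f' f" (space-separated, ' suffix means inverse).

  after f: (1 2 5 3 7 6)
  after r: (2 6 4)(5 7)
  after f: (1 2)(3 7)(4 5 6)

f r f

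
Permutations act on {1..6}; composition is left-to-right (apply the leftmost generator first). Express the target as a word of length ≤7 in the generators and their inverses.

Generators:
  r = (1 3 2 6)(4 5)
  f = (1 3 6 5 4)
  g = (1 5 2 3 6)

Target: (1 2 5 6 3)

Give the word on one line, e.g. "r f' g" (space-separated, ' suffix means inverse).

  after g: (1 5 2 3 6)
  after r': (1 4 5 3 2)
  after f': (1 5)(2 4 6 3)
  after g: (1 2 4)
  after f': (1 2 5 6 3)

g r' f' g f'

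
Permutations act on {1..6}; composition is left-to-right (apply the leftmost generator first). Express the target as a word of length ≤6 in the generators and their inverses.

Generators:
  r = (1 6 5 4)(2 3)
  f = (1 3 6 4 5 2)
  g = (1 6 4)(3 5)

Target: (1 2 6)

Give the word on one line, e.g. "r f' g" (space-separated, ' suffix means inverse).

r' f f g g

  after r': (1 4 5 6)(2 3)
  after f: (1 5 4 2 6 3)
  after f: (1 2 4)
  after g: (1 2)(3 5)(4 6)
  after g: (1 2 6)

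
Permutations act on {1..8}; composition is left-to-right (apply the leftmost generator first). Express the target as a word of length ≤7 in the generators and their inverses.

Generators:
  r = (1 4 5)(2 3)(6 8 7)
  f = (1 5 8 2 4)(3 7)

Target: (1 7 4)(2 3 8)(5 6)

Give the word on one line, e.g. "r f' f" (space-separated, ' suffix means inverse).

f r f f r

  after f: (1 5 8 2 4)(3 7)
  after r: (2 5 7)(3 6 8)
  after f: (1 5 3 6 2 8 7 4)
  after f: (1 8 3 6 4 5 7)
  after r: (1 7 4)(2 3 8)(5 6)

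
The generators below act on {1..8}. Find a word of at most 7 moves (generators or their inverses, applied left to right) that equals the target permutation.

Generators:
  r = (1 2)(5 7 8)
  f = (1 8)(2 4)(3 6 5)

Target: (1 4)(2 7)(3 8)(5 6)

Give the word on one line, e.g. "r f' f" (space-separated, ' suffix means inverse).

r f' r' f f

  after r: (1 2)(5 7 8)
  after f': (1 4 2 8 6 3 5 7)
  after r': (1 4)(2 7)(3 8 6)
  after f: (1 2 7 4 8 5 3)
  after f: (1 4)(2 7)(3 8)(5 6)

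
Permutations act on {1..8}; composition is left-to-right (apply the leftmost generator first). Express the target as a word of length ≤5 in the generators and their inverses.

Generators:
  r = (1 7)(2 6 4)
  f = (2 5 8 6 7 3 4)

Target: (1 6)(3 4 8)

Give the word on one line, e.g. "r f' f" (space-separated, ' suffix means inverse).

  after f: (2 5 8 6 7 3 4)
  after r: (1 7 3 2 5 8 4 6)
  after f': (1 6)(3 4 8)

f r f'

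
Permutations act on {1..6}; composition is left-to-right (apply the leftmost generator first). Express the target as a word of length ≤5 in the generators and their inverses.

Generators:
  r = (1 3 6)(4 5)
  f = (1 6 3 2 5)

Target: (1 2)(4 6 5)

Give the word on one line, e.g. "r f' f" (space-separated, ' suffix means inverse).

  after r': (1 6 3)(4 5)
  after f: (1 3 6 2 5 4)
  after f: (1 2)(4 6 5)

r' f f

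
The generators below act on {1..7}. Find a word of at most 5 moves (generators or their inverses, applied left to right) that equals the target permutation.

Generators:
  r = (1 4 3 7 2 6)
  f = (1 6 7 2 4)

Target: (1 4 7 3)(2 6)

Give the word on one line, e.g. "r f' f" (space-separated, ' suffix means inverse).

f' r f f r'

  after f': (1 4 2 7 6)
  after r: (1 3 7)(4 6)
  after f: (1 3 2 4 7 6)
  after f: (1 3 4 2)
  after r': (1 4 7 3)(2 6)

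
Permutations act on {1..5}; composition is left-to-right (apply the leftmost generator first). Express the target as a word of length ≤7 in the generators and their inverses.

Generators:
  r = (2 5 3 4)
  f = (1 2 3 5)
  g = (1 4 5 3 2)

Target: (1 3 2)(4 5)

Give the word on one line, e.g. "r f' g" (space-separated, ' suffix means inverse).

  after g': (1 2 3 5 4)
  after r: (1 5 2 4)
  after f': (1 3 2 4 5)
  after g: (1 2 5 4 3)
  after f: (1 3 2)(4 5)

g' r f' g f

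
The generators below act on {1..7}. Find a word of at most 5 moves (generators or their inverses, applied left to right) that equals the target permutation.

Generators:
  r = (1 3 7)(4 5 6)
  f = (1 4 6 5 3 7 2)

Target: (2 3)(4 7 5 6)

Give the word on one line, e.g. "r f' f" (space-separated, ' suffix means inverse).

  after r: (1 3 7)(4 5 6)
  after f: (1 7 4 3 2)
  after r: (2 3)(4 7 5 6)

r f r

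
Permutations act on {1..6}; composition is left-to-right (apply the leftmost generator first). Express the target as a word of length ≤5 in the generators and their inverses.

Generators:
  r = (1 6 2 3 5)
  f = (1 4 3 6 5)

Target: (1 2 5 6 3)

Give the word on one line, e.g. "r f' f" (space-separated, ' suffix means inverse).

r' r' r'

  after r': (1 5 3 2 6)
  after r': (1 3 6 5 2)
  after r': (1 2 5 6 3)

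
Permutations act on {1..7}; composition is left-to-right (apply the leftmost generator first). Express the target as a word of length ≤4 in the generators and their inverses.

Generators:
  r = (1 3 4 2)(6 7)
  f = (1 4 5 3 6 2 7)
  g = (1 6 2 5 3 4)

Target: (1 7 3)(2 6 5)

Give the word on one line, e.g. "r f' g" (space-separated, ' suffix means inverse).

g' r g' r

  after g': (1 4 3 5 2 6)
  after r: (1 2 7 6 3 5)
  after g': (1 6 5 4 3 2 7)
  after r: (1 7 3)(2 6 5)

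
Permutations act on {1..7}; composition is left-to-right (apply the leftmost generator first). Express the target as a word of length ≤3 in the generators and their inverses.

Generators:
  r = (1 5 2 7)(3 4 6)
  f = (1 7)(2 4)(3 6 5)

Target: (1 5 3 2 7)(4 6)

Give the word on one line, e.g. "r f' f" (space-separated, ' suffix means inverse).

f f r

  after f: (1 7)(2 4)(3 6 5)
  after f: (3 5 6)
  after r: (1 5 3 2 7)(4 6)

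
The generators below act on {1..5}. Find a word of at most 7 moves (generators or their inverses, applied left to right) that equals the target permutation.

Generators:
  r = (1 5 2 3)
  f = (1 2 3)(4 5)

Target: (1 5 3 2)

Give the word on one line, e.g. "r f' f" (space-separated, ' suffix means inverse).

  after f': (1 3 2)(4 5)
  after f': (1 2 3)
  after r': (1 5)
  after f: (1 4 5 2 3)
  after f: (1 5 3 2)

f' f' r' f f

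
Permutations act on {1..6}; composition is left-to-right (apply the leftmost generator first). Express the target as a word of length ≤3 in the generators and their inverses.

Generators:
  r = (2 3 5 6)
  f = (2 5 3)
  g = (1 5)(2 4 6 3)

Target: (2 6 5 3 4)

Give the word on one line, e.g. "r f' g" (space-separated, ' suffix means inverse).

  after g': (1 5)(2 3 6 4)
  after g': (2 6)(3 4)
  after f: (2 6 5 3 4)

g' g' f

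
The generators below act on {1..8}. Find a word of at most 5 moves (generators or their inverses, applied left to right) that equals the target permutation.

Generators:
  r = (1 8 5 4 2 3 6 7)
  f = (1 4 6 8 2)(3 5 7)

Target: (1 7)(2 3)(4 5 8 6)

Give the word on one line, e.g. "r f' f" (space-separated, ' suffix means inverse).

  after f: (1 4 6 8 2)(3 5 7)
  after r': (1 5 6)(2 7)(3 8 4)
  after f: (1 7)(2 3)(4 5 8 6)

f r' f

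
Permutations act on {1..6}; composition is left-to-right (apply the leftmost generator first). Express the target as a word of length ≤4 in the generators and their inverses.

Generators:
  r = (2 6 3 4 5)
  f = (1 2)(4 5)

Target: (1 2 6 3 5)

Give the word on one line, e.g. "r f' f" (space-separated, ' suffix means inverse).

r f f f

  after r: (2 6 3 4 5)
  after f: (1 2 6 3 5)
  after f: (2 6 3 4 5)
  after f: (1 2 6 3 5)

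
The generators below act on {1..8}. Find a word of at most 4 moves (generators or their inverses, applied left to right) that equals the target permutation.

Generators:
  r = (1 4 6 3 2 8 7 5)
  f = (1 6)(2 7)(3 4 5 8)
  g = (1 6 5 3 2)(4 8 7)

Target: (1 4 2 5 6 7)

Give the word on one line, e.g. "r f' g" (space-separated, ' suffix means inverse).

  after g: (1 6 5 3 2)(4 8 7)
  after r': (1 4 2 5 6 7)

g r'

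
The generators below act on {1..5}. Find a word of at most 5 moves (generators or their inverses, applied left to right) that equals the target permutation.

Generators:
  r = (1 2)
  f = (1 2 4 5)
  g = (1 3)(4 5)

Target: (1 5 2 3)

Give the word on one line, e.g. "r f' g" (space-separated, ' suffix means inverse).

g' f' g f' r'

  after g': (1 3)(4 5)
  after f': (1 3 5 2)
  after g: (2 3 4 5)
  after f': (1 5)(2 3)
  after r': (1 5 2 3)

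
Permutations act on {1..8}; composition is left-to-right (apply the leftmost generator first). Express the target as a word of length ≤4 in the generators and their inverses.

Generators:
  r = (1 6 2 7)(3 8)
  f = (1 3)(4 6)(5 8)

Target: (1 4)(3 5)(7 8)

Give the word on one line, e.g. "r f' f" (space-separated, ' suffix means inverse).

r f' r'

  after r: (1 6 2 7)(3 8)
  after f': (1 4 6 2 7 3 5 8)
  after r': (1 4)(3 5)(7 8)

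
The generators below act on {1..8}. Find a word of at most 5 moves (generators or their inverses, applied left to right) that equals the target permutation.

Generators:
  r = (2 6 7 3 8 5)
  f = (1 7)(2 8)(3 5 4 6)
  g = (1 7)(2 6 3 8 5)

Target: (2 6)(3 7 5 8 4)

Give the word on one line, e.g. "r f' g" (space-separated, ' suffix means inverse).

r' f' f'

  after r': (2 5 8 3 7 6)
  after f': (1 7 4 5 2 3)(6 8)
  after f': (2 6)(3 7 5 8 4)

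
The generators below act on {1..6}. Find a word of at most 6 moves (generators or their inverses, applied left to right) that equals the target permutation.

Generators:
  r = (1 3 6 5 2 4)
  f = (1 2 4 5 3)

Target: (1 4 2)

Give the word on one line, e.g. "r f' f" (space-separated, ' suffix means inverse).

r' f' r' f'

  after r': (1 4 2 5 6 3)
  after f': (1 2 4)(5 6)
  after r': (1 5 3)
  after f': (1 4 2)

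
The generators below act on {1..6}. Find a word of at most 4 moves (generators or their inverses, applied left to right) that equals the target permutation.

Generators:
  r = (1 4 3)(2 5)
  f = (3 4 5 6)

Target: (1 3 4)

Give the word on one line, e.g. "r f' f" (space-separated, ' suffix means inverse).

r r

  after r: (1 4 3)(2 5)
  after r: (1 3 4)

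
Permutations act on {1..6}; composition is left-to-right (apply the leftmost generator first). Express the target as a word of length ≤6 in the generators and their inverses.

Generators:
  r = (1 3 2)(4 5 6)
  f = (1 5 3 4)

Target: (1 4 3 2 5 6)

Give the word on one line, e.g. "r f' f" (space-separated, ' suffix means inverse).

f f r' f'

  after f: (1 5 3 4)
  after f: (1 3)(4 5)
  after r': (2 3)(5 6)
  after f': (1 4 3 2 5 6)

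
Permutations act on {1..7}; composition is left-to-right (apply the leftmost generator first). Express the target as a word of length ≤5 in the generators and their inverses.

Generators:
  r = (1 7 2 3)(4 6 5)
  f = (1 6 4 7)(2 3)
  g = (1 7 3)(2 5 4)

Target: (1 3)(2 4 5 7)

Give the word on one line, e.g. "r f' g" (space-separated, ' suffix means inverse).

r' f' r' r' r'

  after r': (1 3 2 7)(4 5 6)
  after f': (1 2 4 5)
  after r': (1 7)(2 5 3)(4 6)
  after r': (2 6 5)(3 7)
  after r': (1 3)(2 4 5 7)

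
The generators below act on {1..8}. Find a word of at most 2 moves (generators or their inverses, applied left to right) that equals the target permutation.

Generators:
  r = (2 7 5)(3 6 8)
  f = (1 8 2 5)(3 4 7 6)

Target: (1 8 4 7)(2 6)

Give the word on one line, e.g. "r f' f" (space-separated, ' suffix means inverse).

r f

  after r: (2 7 5)(3 6 8)
  after f: (1 8 4 7)(2 6)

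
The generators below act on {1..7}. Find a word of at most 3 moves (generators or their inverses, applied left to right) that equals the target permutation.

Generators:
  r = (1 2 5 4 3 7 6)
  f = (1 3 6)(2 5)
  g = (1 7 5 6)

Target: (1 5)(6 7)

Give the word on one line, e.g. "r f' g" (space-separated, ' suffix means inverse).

  after g': (1 6 5 7)
  after g': (1 5)(6 7)

g' g'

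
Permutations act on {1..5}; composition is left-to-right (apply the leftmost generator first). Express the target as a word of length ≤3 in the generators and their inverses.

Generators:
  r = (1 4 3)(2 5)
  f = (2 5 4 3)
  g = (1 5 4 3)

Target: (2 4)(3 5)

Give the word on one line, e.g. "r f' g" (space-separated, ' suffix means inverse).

  after f': (2 3 4 5)
  after f': (2 4)(3 5)

f' f'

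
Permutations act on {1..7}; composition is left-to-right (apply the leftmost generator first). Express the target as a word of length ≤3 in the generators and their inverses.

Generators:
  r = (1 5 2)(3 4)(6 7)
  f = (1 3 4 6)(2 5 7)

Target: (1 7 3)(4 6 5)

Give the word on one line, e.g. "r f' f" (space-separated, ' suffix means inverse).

  after r': (1 2 5)(3 4)(6 7)
  after f: (1 5 3 6 2 7)
  after f: (1 7 3)(4 6 5)

r' f f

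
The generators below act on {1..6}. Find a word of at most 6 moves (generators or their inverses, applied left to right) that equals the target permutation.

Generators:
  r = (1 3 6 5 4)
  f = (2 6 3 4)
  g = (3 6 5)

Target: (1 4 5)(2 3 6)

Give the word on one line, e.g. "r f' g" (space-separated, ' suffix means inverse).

f r' r' f r

  after f: (2 6 3 4)
  after r': (1 4 2 3 5 6)
  after r': (1 5 3 6 4 2)
  after f: (1 5 4 6 2)
  after r: (1 4 5)(2 3 6)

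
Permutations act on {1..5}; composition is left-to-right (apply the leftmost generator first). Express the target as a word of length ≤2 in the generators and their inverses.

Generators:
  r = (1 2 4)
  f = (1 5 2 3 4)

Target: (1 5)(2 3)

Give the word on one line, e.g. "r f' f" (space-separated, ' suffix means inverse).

  after r: (1 2 4)
  after f': (1 5)(2 3)

r f'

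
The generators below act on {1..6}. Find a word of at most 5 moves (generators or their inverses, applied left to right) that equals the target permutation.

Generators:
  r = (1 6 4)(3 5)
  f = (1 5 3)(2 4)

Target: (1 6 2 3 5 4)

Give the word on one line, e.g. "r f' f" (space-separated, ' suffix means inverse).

  after f': (1 3 5)(2 4)
  after r': (1 5 4 2 6)
  after r': (1 3 5 6 4 2)
  after f: (2 5 6)
  after r: (1 6 2 3 5 4)

f' r' r' f r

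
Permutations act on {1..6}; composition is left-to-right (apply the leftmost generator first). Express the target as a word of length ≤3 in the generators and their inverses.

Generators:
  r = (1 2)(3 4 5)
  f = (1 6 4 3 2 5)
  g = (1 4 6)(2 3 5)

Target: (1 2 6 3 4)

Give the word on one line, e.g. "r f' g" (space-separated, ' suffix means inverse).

g r f'

  after g: (1 4 6)(2 3 5)
  after r: (1 5)(2 4 6)
  after f': (1 2 6 3 4)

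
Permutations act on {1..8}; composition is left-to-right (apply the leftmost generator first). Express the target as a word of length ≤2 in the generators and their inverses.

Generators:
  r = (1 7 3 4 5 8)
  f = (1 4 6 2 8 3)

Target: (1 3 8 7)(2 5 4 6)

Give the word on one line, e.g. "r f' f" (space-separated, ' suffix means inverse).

f r'

  after f: (1 4 6 2 8 3)
  after r': (1 3 8 7)(2 5 4 6)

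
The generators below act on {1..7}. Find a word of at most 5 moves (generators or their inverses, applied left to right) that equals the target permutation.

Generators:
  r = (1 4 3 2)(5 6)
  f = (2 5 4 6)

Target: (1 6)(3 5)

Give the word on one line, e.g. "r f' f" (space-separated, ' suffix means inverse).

  after f': (2 6 4 5)
  after r': (1 2 5 3 4 6)
  after f': (1 6)(3 5)

f' r' f'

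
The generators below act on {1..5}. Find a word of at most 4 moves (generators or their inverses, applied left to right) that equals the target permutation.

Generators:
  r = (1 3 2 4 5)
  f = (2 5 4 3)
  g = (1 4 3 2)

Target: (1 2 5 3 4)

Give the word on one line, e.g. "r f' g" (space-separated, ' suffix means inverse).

  after r: (1 3 2 4 5)
  after r: (1 2 5 3 4)

r r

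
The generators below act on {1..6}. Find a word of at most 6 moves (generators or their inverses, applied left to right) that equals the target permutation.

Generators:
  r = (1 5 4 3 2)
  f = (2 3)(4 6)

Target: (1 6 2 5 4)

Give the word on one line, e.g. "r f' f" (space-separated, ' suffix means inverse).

r f r f'

  after r: (1 5 4 3 2)
  after f: (1 5 6 4 2)
  after r: (1 4)(2 5 6 3)
  after f': (1 6 2 5 4)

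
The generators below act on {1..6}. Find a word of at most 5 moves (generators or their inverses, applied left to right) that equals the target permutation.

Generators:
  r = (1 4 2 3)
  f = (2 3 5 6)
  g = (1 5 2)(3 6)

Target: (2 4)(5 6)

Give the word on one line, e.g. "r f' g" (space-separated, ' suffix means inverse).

g' g' f' r

  after g': (1 2 5)(3 6)
  after g': (1 5 2)
  after f': (1 3 2)(5 6)
  after r: (2 4)(5 6)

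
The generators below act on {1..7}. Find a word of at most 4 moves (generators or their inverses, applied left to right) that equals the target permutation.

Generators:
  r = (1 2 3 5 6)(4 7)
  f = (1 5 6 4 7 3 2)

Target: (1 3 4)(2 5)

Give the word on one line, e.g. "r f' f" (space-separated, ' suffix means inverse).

  after f': (1 2 3 7 4 6 5)
  after r: (1 3 4)(2 5)

f' r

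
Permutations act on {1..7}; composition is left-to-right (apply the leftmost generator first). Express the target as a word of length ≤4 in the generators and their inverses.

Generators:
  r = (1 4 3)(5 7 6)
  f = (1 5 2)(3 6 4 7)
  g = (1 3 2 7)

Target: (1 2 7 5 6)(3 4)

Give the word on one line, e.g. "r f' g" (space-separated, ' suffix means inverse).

r r g

  after r: (1 4 3)(5 7 6)
  after r: (1 3 4)(5 6 7)
  after g: (1 2 7 5 6)(3 4)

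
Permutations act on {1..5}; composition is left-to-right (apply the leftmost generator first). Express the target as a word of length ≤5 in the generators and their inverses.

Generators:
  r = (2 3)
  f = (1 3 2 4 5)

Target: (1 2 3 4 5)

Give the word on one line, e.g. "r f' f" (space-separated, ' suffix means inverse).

  after r': (2 3)
  after f: (1 3 4 5)
  after r: (1 2 3 4 5)

r' f r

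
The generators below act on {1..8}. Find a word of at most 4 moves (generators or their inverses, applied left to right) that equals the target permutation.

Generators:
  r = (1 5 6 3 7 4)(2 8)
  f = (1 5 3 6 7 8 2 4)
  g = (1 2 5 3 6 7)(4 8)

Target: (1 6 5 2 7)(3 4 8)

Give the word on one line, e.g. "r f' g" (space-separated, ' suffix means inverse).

g' r' r'

  after g': (1 7 6 3 5 2)(4 8)
  after r': (1 3)(2 4)(5 8 7)
  after r': (1 6 5 2 7)(3 4 8)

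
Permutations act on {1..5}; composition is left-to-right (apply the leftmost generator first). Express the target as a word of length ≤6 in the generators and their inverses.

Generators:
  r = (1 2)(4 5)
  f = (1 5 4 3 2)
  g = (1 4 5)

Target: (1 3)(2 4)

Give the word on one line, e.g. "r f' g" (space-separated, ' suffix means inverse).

f r r g' f

  after f: (1 5 4 3 2)
  after r: (1 4 3)
  after r: (1 5 4 3 2)
  after g': (1 4 3 2 5)
  after f: (1 3)(2 4)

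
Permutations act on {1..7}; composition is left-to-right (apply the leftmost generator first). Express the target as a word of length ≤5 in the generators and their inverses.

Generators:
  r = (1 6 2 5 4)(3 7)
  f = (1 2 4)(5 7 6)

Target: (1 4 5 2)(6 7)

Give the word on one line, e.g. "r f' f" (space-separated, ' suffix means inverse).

r r f' f'

  after r: (1 6 2 5 4)(3 7)
  after r: (1 2 4 6 5)
  after f': (4 7 5)
  after f': (1 4 5 2)(6 7)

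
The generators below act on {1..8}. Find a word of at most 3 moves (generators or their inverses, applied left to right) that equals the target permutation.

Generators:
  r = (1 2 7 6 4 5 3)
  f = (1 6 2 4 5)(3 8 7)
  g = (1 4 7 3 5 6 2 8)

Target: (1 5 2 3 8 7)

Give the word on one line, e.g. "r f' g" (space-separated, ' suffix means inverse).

  after g': (1 8 2 6 5 3 7 4)
  after f': (1 3 8 6 4 5 7 2)
  after r': (1 5 2 3 8 7)

g' f' r'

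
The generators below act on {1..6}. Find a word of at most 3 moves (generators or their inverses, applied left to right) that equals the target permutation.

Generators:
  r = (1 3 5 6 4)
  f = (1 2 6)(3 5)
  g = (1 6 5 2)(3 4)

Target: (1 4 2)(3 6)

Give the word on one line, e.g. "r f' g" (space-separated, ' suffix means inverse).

  after r': (1 4 6 5 3)
  after f': (1 4 2)(3 6)

r' f'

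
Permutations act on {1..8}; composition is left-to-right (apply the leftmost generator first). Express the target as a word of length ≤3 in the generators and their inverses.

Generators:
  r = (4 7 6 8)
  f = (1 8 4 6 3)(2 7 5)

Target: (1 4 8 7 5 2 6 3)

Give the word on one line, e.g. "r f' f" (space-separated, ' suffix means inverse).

f r

  after f: (1 8 4 6 3)(2 7 5)
  after r: (1 4 8 7 5 2 6 3)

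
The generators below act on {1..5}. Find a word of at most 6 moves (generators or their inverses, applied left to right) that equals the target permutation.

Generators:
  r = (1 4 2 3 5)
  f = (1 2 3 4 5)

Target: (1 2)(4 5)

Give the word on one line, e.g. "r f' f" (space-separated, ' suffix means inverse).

  after r: (1 4 2 3 5)
  after f: (1 5 2 4 3)
  after f: (2 5 3)
  after f: (1 2)(4 5)

r f f f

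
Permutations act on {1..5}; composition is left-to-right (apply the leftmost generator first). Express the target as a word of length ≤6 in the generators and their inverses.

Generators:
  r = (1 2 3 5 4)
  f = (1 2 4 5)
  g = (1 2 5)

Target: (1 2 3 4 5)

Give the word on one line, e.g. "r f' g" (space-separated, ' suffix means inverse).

  after r: (1 2 3 5 4)
  after g': (2 3)(4 5)
  after g': (1 5 4 2 3)
  after f': (1 4)(2 3 5)
  after f': (1 2 3 4 5)

r g' g' f' f'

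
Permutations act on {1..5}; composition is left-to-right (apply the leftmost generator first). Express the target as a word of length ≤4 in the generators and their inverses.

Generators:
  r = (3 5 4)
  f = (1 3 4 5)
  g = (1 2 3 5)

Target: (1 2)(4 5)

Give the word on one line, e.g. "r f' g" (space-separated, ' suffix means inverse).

  after g: (1 2 3 5)
  after f': (1 2)(3 4)
  after r: (1 2)(4 5)

g f' r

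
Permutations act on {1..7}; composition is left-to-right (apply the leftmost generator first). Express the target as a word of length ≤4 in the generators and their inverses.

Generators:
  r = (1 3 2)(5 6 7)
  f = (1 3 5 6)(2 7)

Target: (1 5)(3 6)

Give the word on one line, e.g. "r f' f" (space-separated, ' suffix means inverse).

f f

  after f: (1 3 5 6)(2 7)
  after f: (1 5)(3 6)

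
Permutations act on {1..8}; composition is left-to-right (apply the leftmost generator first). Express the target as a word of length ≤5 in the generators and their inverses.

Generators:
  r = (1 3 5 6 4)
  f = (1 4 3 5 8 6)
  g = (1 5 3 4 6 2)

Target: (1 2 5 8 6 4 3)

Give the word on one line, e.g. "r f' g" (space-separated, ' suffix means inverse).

  after r: (1 3 5 6 4)
  after g: (1 4 5 2)
  after g: (1 6 2 5)(3 4)
  after g: (1 2 3 6)
  after f: (1 2 5 8 6 4 3)

r g g g f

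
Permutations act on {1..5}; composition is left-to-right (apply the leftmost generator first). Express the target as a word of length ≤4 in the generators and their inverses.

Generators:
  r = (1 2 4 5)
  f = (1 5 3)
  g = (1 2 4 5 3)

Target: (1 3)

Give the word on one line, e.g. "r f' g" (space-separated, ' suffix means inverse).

r' g

  after r': (1 5 4 2)
  after g: (1 3)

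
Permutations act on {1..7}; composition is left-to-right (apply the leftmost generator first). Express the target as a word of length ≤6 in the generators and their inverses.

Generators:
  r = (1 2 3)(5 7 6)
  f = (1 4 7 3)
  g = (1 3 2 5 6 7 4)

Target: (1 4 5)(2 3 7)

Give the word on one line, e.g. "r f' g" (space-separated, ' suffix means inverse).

f' g' f r'

  after f': (1 3 7 4)
  after g': (2 3 6 5)
  after f: (1 4 7 3 6 5 2)
  after r': (1 4 5)(2 3 7)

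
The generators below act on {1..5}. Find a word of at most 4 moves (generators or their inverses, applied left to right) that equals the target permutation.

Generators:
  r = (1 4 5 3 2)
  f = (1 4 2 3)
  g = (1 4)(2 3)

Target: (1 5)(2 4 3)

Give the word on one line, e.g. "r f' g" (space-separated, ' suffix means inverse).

  after f': (1 3 2 4)
  after r': (1 5 4 2)
  after g: (1 5)(2 4 3)

f' r' g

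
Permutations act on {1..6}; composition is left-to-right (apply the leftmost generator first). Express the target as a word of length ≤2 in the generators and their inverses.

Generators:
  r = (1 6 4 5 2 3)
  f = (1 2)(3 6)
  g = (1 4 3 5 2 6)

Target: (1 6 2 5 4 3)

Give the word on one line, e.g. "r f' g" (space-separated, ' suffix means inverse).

r' f'

  after r': (1 3 2 5 4 6)
  after f': (1 6 2 5 4 3)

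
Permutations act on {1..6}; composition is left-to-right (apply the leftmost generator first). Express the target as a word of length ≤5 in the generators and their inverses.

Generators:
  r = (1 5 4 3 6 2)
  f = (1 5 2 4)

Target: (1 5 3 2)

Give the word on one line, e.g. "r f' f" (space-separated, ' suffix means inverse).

  after f': (1 4 2 5)
  after r': (1 5 2)(3 4 6)
  after r': (3 5 6 4)
  after f': (1 4 3)(2 5 6)
  after r': (1 5 3 2)

f' r' r' f' r'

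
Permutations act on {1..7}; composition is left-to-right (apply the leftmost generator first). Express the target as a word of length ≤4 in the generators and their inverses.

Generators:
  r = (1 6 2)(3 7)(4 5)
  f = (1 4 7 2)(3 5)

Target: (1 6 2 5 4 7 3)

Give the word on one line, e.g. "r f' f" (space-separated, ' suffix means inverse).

  after f': (1 2 7 4)(3 5)
  after r': (1 6)(2 3 4)(5 7)
  after f': (1 6 2 5 4 7 3)

f' r' f'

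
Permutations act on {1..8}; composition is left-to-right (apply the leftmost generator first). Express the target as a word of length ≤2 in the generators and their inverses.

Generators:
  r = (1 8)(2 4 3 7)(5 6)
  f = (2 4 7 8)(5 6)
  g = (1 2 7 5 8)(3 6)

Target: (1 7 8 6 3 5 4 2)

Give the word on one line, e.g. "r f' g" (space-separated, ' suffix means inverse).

  after g': (1 8 5 7 2)(3 6)
  after f': (1 7 8 6 3 5 4 2)

g' f'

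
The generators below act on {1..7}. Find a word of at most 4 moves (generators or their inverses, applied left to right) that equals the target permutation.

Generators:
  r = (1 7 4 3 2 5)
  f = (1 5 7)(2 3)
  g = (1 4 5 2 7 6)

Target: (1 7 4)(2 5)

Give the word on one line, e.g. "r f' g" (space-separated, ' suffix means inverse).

  after r': (1 5 2 3 4 7)
  after f': (3 4 5)
  after r: (1 7 4)(2 5)

r' f' r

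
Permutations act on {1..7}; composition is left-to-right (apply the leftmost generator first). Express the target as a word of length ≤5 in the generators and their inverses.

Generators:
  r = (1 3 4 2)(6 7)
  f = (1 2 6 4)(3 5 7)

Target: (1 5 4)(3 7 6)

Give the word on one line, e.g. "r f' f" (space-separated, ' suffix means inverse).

  after r': (1 2 4 3)(6 7)
  after f: (1 6 3 2)(4 5 7)
  after r': (1 7 3 4 5 6)
  after f': (1 5 2)(3 6 4)
  after r': (1 5 4)(3 7 6)

r' f r' f' r'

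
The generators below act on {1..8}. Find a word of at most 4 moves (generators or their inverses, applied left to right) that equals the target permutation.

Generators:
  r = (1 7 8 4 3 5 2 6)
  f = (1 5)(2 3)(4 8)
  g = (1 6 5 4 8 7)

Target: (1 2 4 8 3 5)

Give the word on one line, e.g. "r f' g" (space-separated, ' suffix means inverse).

f' r g

  after f': (1 5)(2 3)(4 8)
  after r: (1 2 5 7 8 3 6)
  after g: (1 2 4 8 3 5)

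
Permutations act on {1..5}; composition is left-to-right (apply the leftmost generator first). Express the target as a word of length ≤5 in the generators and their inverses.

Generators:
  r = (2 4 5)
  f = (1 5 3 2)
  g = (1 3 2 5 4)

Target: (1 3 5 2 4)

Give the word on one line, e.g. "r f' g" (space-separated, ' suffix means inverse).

g' g' g' g' r'

  after g': (1 4 5 2 3)
  after g': (1 5 3 4 2)
  after g': (1 2 4 3 5)
  after g': (1 3 2 5 4)
  after r': (1 3 5 2 4)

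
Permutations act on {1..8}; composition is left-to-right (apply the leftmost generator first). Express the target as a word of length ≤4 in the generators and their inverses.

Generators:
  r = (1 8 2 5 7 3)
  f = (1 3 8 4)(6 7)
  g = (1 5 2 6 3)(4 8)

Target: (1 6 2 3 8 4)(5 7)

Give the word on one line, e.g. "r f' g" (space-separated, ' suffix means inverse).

g g g r'

  after g: (1 5 2 6 3)(4 8)
  after g: (1 2 3 5 6)
  after g: (1 6 5 3 2)(4 8)
  after r': (1 6 2 3 8 4)(5 7)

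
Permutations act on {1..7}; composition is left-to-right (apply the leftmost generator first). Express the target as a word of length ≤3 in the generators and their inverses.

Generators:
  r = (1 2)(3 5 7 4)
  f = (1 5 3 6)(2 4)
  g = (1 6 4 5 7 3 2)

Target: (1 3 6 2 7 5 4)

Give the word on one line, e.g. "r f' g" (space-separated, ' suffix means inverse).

  after f: (1 5 3 6)(2 4)
  after r': (1 3 6 2 7 5 4)

f r'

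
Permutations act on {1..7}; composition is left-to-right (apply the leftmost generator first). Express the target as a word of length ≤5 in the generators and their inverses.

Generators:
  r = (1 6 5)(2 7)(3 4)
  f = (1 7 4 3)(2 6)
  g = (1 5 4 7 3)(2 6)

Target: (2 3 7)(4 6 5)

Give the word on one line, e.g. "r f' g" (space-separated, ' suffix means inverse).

  after f: (1 7 4 3)(2 6)
  after g': (1 4 7 5)
  after r': (1 3 4 2 7 6)
  after g: (2 3 7)(4 6 5)

f g' r' g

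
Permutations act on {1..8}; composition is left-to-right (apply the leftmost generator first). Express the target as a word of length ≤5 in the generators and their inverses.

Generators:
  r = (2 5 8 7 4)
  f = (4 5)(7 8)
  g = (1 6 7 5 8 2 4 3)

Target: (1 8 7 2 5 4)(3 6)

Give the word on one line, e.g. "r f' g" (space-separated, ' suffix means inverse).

g r g f

  after g: (1 6 7 5 8 2 4 3)
  after r: (1 6 4 3)(5 7 8)
  after g: (1 7 2 4)(3 6)
  after f: (1 8 7 2 5 4)(3 6)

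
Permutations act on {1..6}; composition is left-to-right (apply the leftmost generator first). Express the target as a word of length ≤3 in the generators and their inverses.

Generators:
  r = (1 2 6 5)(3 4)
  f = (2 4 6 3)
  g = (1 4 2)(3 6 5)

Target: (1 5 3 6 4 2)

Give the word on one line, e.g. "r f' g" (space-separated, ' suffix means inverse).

  after r': (1 5 6 2)(3 4)
  after f: (1 5 3 6 4 2)

r' f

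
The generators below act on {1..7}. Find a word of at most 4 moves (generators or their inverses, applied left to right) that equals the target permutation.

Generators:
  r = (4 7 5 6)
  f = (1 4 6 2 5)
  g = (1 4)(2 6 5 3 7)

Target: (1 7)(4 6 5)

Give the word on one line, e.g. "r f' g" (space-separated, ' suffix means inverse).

f r f

  after f: (1 4 6 2 5)
  after r: (1 7 5)(2 6)
  after f: (1 7)(4 6 5)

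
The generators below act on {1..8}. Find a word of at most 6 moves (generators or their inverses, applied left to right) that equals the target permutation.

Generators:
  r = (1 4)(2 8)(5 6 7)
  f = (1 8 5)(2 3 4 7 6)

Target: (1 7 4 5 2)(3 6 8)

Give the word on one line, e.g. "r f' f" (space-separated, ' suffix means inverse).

f f f r f

  after f: (1 8 5)(2 3 4 7 6)
  after f: (1 5 8)(2 4 6 3 7)
  after f: (2 7 3 6 4)
  after r: (1 4 8 2 5 6)(3 7)
  after f: (1 7 4 5 2)(3 6 8)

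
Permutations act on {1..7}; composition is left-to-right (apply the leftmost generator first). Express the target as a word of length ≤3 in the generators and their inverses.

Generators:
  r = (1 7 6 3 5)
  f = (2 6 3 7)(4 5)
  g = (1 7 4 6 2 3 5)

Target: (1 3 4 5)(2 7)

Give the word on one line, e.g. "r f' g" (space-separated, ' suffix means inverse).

r f'

  after r: (1 7 6 3 5)
  after f': (1 3 4 5)(2 7)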